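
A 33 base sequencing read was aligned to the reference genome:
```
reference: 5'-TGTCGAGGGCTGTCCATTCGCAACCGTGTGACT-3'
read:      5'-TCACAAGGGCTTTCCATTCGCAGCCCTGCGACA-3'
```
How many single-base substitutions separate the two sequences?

8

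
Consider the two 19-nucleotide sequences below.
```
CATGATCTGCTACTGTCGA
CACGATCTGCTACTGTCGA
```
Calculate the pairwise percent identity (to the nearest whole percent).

1 position differs (3), so 18 of 19 match: 18/19 = 94.74%.

95%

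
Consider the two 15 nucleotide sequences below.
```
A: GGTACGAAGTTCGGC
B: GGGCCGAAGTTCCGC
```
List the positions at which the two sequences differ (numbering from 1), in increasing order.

3, 4, 13

Differences at position 3 (T→G), position 4 (A→C), position 13 (G→C).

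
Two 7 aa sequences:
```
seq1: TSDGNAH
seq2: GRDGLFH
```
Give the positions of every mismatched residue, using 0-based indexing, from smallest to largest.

Scanning 0-based: 0: T/G; 1: S/R; 4: N/L; 5: A/F.

0, 1, 4, 5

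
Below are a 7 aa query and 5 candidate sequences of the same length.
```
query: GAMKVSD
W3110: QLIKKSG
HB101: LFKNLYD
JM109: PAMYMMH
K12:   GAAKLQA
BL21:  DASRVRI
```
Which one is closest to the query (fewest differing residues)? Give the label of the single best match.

K12

W3110 differs at 5 residues; HB101 differs at 6 residues; JM109 differs at 5 residues; K12 differs at 4 residues; BL21 differs at 5 residues. The closest is K12.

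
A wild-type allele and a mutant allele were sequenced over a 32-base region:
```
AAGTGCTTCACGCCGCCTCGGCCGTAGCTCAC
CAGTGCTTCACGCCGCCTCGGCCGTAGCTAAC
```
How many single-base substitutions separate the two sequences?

The sequences differ at sites 1, 30 (1-based) — 2 in total.

2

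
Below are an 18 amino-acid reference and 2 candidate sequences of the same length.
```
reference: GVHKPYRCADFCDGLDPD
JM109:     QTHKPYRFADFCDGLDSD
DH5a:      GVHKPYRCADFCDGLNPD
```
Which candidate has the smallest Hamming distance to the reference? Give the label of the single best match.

Hamming distances to reference — JM109: 4; DH5a: 1.
Smallest is DH5a with 1 mismatch.

DH5a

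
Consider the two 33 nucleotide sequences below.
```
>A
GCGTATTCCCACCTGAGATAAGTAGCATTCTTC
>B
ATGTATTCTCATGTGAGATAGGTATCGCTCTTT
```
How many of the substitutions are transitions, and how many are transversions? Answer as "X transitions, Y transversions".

8 transitions, 2 transversions

Mismatches (1-based):
base 1: G→A (purine→purine, transition)
base 2: C→T (pyrimidine→pyrimidine, transition)
base 9: C→T (pyrimidine→pyrimidine, transition)
base 12: C→T (pyrimidine→pyrimidine, transition)
base 13: C→G (pyrimidine→purine, transversion)
base 21: A→G (purine→purine, transition)
base 25: G→T (purine→pyrimidine, transversion)
base 27: A→G (purine→purine, transition)
base 28: T→C (pyrimidine→pyrimidine, transition)
base 33: C→T (pyrimidine→pyrimidine, transition)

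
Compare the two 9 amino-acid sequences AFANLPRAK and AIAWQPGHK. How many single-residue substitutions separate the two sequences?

5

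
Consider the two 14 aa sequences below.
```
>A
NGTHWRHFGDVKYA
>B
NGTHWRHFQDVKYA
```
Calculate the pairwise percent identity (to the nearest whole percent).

93%

Mismatch at position 9 (1-based): 1 of 14.
Identical positions: 13/14 = 92.86% → 93%.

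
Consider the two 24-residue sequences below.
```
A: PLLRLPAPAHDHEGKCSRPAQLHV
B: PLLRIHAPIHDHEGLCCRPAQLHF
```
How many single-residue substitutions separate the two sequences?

The sequences differ at residues 5, 6, 9, 15, 17, 24 (1-based) — 6 in total.

6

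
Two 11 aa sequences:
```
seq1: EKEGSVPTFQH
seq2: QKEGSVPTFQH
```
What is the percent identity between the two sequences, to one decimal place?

90.9%

Mismatch at position 1 (1-based): 1 of 11.
Identical positions: 10/11 = 90.91% → 90.9%.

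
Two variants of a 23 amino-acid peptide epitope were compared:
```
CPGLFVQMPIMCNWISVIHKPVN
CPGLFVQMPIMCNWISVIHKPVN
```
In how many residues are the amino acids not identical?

The two sequences are identical at every position.

0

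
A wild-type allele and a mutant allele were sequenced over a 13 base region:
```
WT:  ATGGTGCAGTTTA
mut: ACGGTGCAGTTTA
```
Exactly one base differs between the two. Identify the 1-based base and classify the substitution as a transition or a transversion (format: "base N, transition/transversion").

base 2, transition

The sequences differ only at base 2: T→C (pyrimidine→pyrimidine), a transition.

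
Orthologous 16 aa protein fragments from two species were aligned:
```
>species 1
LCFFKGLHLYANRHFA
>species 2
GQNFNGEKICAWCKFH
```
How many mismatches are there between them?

12

Comparing position by position, 12 positions differ: 1 (L/G), 2 (C/Q), 3 (F/N), 5 (K/N), 7 (L/E), 8 (H/K), 9 (L/I), 10 (Y/C), 12 (N/W), 13 (R/C), 14 (H/K), 16 (A/H).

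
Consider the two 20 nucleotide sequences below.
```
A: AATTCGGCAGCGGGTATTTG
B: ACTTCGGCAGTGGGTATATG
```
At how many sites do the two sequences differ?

3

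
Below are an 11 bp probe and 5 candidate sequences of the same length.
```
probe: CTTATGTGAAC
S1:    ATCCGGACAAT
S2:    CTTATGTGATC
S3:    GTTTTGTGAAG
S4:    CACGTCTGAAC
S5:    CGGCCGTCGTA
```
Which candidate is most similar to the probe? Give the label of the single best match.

S2

S1 differs at 7 positions; S2 differs at 1 position; S3 differs at 3 positions; S4 differs at 4 positions; S5 differs at 8 positions. The closest is S2.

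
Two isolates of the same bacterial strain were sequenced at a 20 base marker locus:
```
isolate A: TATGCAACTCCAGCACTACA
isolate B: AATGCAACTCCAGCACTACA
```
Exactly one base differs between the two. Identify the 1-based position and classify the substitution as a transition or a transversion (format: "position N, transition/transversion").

The sequences differ only at position 1: T→A (pyrimidine→purine), a transversion.

position 1, transversion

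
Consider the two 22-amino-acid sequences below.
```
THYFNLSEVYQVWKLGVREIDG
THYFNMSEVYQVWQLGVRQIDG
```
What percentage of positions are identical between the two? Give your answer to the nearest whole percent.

86%

Mismatches at positions 6, 14, 19 (1-based): 3 of 22.
Identical positions: 19/22 = 86.36% → 86%.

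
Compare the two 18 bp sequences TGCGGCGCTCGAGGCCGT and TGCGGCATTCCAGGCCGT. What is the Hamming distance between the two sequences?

Mismatches (1-based): site 7: G→A; site 8: C→T; site 11: G→C.

3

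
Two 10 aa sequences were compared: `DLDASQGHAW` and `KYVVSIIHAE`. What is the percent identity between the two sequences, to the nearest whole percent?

Mismatches at positions 1, 2, 3, 4, 6, 7, 10 (1-based): 7 of 10.
Identical positions: 3/10 = 30% → 30%.

30%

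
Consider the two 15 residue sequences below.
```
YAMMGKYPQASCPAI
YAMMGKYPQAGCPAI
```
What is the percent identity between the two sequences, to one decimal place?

93.3%

1 position differs (11), so 14 of 15 match: 14/15 = 93.33%.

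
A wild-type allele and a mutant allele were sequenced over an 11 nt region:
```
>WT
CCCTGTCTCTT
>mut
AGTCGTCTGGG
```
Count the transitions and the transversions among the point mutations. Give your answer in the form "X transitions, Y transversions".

2 transitions, 5 transversions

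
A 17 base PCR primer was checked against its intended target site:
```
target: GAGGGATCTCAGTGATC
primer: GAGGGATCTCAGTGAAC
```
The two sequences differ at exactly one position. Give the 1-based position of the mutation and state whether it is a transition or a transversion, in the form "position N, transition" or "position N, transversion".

position 16, transversion

The sequences differ only at position 16: T→A (pyrimidine→purine), a transversion.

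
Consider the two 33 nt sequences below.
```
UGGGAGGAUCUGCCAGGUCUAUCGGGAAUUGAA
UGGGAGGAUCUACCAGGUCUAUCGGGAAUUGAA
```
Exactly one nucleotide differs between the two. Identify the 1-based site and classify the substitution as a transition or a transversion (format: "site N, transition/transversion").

Site 12 changes G→A. G is a purine and A is a purine, so this is a transition.

site 12, transition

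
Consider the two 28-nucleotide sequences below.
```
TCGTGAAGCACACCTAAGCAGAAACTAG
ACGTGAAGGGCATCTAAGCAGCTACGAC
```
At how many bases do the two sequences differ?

Comparing position by position, 8 bases differ: 1 (T/A), 9 (C/G), 10 (A/G), 13 (C/T), 22 (A/C), 23 (A/T), 26 (T/G), 28 (G/C).

8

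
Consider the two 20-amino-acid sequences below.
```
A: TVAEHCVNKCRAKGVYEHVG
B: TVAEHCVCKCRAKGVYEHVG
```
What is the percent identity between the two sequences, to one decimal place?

95.0%

1 position differs (8), so 19 of 20 match: 19/20 = 95%.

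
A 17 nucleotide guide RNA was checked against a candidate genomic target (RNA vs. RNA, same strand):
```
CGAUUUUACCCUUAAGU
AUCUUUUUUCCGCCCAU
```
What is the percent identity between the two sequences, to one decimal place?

41.2%

10 positions differ (1, 2, 3, 8, 9, 12, 13, 14, 15, 16), so 7 of 17 match: 7/17 = 41.18%.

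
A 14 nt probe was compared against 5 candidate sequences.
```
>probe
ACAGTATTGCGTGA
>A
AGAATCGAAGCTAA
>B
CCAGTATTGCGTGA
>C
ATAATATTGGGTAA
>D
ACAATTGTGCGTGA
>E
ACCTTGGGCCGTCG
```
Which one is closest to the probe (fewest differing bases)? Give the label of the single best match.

A differs at 9 bases; B differs at 1 base; C differs at 4 bases; D differs at 3 bases; E differs at 8 bases. The closest is B.

B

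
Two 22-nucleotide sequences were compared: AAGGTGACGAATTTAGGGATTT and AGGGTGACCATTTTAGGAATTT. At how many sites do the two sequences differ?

4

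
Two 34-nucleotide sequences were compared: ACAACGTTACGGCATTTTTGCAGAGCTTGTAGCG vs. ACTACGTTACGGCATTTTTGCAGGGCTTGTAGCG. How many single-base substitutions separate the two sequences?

The sequences differ at positions 3, 24 (1-based) — 2 in total.

2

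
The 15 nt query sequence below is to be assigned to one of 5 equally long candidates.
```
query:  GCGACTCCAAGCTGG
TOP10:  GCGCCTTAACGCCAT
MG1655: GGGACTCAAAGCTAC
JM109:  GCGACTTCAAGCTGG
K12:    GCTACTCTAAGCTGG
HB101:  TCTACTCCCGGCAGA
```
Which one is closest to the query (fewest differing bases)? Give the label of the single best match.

Hamming distances to query — TOP10: 7; MG1655: 4; JM109: 1; K12: 2; HB101: 6.
Smallest is JM109 with 1 mismatch.

JM109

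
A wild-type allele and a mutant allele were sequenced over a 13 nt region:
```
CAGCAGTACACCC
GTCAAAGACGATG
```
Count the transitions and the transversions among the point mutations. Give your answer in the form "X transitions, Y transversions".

3 transitions, 7 transversions

Mismatches (1-based):
site 1: C→G (pyrimidine→purine, transversion)
site 2: A→T (purine→pyrimidine, transversion)
site 3: G→C (purine→pyrimidine, transversion)
site 4: C→A (pyrimidine→purine, transversion)
site 6: G→A (purine→purine, transition)
site 7: T→G (pyrimidine→purine, transversion)
site 10: A→G (purine→purine, transition)
site 11: C→A (pyrimidine→purine, transversion)
site 12: C→T (pyrimidine→pyrimidine, transition)
site 13: C→G (pyrimidine→purine, transversion)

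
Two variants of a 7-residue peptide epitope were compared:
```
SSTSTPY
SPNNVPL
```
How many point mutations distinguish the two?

5

Comparing position by position, 5 residues differ: 2 (S/P), 3 (T/N), 4 (S/N), 5 (T/V), 7 (Y/L).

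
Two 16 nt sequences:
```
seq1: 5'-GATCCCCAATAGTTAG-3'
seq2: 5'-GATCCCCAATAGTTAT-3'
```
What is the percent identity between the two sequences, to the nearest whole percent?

Mismatch at position 16 (1-based): 1 of 16.
Identical positions: 15/16 = 93.75% → 94%.

94%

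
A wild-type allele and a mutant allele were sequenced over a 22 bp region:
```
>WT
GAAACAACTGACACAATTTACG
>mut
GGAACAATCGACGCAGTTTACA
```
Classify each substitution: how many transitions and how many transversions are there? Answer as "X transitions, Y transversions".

6 transitions, 0 transversions

Mismatches (1-based):
base 2: A→G (purine→purine, transition)
base 8: C→T (pyrimidine→pyrimidine, transition)
base 9: T→C (pyrimidine→pyrimidine, transition)
base 13: A→G (purine→purine, transition)
base 16: A→G (purine→purine, transition)
base 22: G→A (purine→purine, transition)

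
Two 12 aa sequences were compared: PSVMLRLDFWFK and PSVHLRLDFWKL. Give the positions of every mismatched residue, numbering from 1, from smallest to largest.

4, 11, 12

Scanning 1-based: 4: M/H; 11: F/K; 12: K/L.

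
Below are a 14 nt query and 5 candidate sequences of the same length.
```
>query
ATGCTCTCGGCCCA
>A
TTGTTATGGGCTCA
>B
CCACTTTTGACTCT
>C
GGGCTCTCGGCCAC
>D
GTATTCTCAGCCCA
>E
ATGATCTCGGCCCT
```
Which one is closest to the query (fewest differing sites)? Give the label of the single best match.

E

A differs at 5 sites; B differs at 8 sites; C differs at 4 sites; D differs at 4 sites; E differs at 2 sites. The closest is E.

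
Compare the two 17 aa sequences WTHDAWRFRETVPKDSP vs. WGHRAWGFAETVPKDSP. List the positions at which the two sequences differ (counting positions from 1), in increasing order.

Scanning 1-based: 2: T/G; 4: D/R; 7: R/G; 9: R/A.

2, 4, 7, 9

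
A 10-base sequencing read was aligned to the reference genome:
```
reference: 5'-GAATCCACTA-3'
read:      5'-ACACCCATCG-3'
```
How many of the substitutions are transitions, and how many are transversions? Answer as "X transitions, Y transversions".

Transitions (purine↔purine or pyrimidine↔pyrimidine): 1 G→A, 4 T→C, 8 C→T, 9 T→C, 10 A→G.
Transversions (purine↔pyrimidine): 2 A→C.

5 transitions, 1 transversion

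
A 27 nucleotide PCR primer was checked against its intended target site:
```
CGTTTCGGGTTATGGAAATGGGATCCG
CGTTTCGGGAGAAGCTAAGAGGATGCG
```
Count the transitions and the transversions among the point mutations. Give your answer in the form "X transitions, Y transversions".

1 transition, 7 transversions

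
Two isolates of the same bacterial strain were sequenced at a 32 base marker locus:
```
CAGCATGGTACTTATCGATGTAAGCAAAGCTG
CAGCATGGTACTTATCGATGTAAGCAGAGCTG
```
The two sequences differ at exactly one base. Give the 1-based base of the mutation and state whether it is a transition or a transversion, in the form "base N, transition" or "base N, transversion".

base 27, transition

The sequences differ only at base 27: A→G (purine→purine), a transition.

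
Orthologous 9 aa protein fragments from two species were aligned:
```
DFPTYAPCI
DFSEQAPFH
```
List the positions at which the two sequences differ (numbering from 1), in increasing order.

Scanning 1-based: 3: P/S; 4: T/E; 5: Y/Q; 8: C/F; 9: I/H.

3, 4, 5, 8, 9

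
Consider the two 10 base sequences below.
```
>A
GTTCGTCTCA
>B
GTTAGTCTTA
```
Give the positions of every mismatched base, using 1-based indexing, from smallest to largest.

4, 9

Differences at position 4 (C→A), position 9 (C→T).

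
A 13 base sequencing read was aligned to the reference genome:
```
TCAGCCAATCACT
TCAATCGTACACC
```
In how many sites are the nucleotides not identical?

6

Comparing position by position, 6 sites differ: 4 (G/A), 5 (C/T), 7 (A/G), 8 (A/T), 9 (T/A), 13 (T/C).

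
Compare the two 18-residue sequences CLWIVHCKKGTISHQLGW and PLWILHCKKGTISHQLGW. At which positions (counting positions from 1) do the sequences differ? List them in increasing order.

1, 5

Scanning 1-based: 1: C/P; 5: V/L.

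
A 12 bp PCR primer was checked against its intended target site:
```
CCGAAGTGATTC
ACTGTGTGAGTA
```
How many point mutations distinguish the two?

6

Comparing position by position, 6 positions differ: 1 (C/A), 3 (G/T), 4 (A/G), 5 (A/T), 10 (T/G), 12 (C/A).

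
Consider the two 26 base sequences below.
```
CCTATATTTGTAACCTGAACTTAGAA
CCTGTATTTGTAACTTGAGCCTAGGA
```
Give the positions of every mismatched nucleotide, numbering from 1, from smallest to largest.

4, 15, 19, 21, 25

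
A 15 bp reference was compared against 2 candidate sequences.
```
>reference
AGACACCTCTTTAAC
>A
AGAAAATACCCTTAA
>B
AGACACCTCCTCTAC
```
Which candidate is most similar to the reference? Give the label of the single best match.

Hamming distances to reference — A: 8; B: 3.
Smallest is B with 3 mismatches.

B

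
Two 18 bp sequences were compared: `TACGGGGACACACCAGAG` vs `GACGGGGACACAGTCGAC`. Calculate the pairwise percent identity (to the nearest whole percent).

72%

Mismatches at positions 1, 13, 14, 15, 18 (1-based): 5 of 18.
Identical positions: 13/18 = 72.22% → 72%.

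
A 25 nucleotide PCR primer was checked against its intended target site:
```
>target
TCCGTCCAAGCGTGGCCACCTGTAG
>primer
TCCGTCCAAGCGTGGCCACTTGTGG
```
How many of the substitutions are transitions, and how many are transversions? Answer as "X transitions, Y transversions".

Mismatches (1-based):
position 20: C→T (pyrimidine→pyrimidine, transition)
position 24: A→G (purine→purine, transition)

2 transitions, 0 transversions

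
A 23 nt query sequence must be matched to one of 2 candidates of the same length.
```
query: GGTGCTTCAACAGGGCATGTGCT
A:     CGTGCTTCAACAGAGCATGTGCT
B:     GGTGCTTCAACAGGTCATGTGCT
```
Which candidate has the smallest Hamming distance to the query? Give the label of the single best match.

B

A differs at 2 positions; B differs at 1 position. The closest is B.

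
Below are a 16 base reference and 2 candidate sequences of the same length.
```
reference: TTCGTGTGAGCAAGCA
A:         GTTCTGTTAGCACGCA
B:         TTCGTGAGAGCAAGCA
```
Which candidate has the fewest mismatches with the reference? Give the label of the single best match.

B

A differs at 5 sites; B differs at 1 site. The closest is B.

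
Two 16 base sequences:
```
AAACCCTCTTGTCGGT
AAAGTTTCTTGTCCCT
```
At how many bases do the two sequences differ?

5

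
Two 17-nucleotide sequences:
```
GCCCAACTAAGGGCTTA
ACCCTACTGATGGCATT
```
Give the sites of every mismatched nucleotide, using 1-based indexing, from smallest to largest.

1, 5, 9, 11, 15, 17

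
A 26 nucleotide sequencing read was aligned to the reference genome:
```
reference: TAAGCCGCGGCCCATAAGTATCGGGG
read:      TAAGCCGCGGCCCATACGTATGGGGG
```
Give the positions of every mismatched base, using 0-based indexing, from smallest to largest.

Scanning 0-based: 16: A/C; 21: C/G.

16, 21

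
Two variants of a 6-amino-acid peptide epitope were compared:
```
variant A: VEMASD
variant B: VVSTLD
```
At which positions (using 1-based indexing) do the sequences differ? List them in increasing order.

2, 3, 4, 5

Scanning 1-based: 2: E/V; 3: M/S; 4: A/T; 5: S/L.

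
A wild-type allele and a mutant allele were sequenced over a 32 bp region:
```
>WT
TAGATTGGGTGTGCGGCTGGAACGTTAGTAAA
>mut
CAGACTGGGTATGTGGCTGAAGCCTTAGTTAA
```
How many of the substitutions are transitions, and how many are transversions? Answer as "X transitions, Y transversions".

6 transitions, 2 transversions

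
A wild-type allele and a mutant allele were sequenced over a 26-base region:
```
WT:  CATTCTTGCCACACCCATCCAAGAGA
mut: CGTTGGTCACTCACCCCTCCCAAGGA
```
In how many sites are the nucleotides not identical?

The sequences differ at sites 2, 5, 6, 8, 9, 11, 17, 21, 23, 24 (1-based) — 10 in total.

10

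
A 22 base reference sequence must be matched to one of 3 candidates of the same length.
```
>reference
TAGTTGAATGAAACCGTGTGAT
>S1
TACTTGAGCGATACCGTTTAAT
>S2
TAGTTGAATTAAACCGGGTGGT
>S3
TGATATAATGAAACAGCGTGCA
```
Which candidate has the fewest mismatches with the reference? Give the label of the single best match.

Hamming distances to reference — S1: 6; S2: 3; S3: 8.
Smallest is S2 with 3 mismatches.

S2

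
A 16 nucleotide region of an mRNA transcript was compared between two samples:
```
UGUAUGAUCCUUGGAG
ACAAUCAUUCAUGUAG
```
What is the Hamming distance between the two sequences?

Mismatches (1-based): site 1: U→A; site 2: G→C; site 3: U→A; site 6: G→C; site 9: C→U; site 11: U→A; site 14: G→U.

7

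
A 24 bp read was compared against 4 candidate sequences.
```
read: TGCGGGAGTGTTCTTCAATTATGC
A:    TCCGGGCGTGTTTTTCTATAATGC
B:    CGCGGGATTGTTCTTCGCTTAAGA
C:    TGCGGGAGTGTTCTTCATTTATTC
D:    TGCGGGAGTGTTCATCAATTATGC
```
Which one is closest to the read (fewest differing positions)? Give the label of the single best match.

D

Hamming distances to read — A: 5; B: 6; C: 2; D: 1.
Smallest is D with 1 mismatch.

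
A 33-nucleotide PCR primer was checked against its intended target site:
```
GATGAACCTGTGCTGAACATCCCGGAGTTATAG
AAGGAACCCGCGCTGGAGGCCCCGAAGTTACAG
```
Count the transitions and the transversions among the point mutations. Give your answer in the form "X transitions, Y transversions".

8 transitions, 2 transversions

Transitions (purine↔purine or pyrimidine↔pyrimidine): 1 G→A, 9 T→C, 11 T→C, 16 A→G, 19 A→G, 20 T→C, 25 G→A, 31 T→C.
Transversions (purine↔pyrimidine): 3 T→G, 18 C→G.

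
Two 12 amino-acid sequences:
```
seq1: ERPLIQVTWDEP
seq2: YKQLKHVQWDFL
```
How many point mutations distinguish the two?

Comparing position by position, 8 residues differ: 1 (E/Y), 2 (R/K), 3 (P/Q), 5 (I/K), 6 (Q/H), 8 (T/Q), 11 (E/F), 12 (P/L).

8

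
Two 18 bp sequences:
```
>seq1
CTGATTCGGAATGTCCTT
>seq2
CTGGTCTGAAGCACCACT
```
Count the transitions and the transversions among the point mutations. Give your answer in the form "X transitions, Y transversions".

9 transitions, 1 transversion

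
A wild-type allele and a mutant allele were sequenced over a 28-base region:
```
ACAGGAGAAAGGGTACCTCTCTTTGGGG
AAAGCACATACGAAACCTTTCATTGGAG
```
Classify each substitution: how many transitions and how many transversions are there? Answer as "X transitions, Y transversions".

3 transitions, 7 transversions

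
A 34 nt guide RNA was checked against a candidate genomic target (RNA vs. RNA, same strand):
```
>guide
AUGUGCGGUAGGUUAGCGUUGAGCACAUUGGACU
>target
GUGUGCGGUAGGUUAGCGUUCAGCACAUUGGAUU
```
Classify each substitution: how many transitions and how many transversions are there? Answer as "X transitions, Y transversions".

Transitions (purine↔purine or pyrimidine↔pyrimidine): 1 A→G, 33 C→U.
Transversions (purine↔pyrimidine): 21 G→C.

2 transitions, 1 transversion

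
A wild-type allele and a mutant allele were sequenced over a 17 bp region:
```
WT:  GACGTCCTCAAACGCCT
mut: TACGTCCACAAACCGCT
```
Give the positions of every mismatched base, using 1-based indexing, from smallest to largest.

Scanning 1-based: 1: G/T; 8: T/A; 14: G/C; 15: C/G.

1, 8, 14, 15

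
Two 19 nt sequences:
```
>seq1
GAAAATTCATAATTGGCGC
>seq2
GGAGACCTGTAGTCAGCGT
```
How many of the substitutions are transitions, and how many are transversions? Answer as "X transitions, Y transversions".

Transitions (purine↔purine or pyrimidine↔pyrimidine): 2 A→G, 4 A→G, 6 T→C, 7 T→C, 8 C→T, 9 A→G, 12 A→G, 14 T→C, 15 G→A, 19 C→T.
Transversions (purine↔pyrimidine): none.

10 transitions, 0 transversions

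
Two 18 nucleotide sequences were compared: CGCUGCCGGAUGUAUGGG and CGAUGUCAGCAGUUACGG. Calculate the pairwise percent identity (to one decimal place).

8 positions differ (3, 6, 8, 10, 11, 14, 15, 16), so 10 of 18 match: 10/18 = 55.56%.

55.6%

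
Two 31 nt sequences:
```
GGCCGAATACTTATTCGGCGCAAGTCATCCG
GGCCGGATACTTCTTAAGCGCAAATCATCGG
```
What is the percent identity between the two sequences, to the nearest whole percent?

81%

6 positions differ (6, 13, 16, 17, 24, 30), so 25 of 31 match: 25/31 = 80.65%.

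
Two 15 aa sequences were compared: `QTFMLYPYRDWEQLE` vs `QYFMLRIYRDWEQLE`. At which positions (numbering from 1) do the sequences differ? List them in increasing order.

Differences at position 2 (T→Y), position 6 (Y→R), position 7 (P→I).

2, 6, 7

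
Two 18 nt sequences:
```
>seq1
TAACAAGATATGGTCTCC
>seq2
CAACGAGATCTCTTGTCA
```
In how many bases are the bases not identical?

The sequences differ at bases 1, 5, 10, 12, 13, 15, 18 (1-based) — 7 in total.

7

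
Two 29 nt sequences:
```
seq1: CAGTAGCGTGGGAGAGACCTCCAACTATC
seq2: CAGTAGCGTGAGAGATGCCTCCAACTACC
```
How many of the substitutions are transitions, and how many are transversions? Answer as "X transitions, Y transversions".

Transitions (purine↔purine or pyrimidine↔pyrimidine): 11 G→A, 17 A→G, 28 T→C.
Transversions (purine↔pyrimidine): 16 G→T.

3 transitions, 1 transversion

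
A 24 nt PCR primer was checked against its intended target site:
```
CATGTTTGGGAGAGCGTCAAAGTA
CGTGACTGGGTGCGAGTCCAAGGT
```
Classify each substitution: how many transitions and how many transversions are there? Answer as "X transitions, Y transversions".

2 transitions, 7 transversions

Mismatches (1-based):
site 2: A→G (purine→purine, transition)
site 5: T→A (pyrimidine→purine, transversion)
site 6: T→C (pyrimidine→pyrimidine, transition)
site 11: A→T (purine→pyrimidine, transversion)
site 13: A→C (purine→pyrimidine, transversion)
site 15: C→A (pyrimidine→purine, transversion)
site 19: A→C (purine→pyrimidine, transversion)
site 23: T→G (pyrimidine→purine, transversion)
site 24: A→T (purine→pyrimidine, transversion)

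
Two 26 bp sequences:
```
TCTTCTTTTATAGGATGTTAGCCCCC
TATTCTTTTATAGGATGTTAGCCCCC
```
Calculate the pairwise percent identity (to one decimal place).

96.2%

1 position differs (2), so 25 of 26 match: 25/26 = 96.15%.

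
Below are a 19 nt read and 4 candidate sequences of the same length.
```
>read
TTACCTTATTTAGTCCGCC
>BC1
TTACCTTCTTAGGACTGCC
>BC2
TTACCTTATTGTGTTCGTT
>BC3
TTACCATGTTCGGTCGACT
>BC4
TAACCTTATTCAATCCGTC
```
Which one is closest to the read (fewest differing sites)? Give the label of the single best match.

BC4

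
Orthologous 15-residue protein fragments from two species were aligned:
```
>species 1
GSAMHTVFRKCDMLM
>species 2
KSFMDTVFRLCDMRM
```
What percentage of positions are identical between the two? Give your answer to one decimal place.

66.7%

5 positions differ (1, 3, 5, 10, 14), so 10 of 15 match: 10/15 = 66.67%.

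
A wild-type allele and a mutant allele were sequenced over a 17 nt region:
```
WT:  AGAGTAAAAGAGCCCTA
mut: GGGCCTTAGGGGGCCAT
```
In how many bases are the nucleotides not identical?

Comparing position by position, 11 bases differ: 1 (A/G), 3 (A/G), 4 (G/C), 5 (T/C), 6 (A/T), 7 (A/T), 9 (A/G), 11 (A/G), 13 (C/G), 16 (T/A), 17 (A/T).

11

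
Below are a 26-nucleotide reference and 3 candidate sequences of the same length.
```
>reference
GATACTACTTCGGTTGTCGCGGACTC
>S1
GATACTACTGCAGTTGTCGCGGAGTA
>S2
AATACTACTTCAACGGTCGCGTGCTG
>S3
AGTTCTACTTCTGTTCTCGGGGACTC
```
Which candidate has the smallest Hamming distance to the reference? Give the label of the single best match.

S1

S1 differs at 4 positions; S2 differs at 8 positions; S3 differs at 6 positions. The closest is S1.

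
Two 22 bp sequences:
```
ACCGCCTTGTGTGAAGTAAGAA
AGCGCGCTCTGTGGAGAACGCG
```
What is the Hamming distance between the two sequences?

Comparing position by position, 9 sites differ: 2 (C/G), 6 (C/G), 7 (T/C), 9 (G/C), 14 (A/G), 17 (T/A), 19 (A/C), 21 (A/C), 22 (A/G).

9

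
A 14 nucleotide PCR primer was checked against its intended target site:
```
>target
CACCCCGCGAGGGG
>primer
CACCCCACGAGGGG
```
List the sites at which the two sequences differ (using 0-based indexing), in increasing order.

6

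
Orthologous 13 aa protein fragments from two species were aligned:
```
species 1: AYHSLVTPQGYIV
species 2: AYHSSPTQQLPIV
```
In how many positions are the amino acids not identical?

5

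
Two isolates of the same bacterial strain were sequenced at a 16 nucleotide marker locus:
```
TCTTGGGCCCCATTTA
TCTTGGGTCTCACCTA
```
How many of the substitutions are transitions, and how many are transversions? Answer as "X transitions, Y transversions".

4 transitions, 0 transversions

Mismatches (1-based):
position 8: C→T (pyrimidine→pyrimidine, transition)
position 10: C→T (pyrimidine→pyrimidine, transition)
position 13: T→C (pyrimidine→pyrimidine, transition)
position 14: T→C (pyrimidine→pyrimidine, transition)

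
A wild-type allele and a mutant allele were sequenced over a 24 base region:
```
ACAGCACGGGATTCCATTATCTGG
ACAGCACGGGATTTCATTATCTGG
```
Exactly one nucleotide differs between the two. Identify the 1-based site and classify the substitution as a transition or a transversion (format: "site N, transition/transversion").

site 14, transition

The sequences differ only at site 14: C→T (pyrimidine→pyrimidine), a transition.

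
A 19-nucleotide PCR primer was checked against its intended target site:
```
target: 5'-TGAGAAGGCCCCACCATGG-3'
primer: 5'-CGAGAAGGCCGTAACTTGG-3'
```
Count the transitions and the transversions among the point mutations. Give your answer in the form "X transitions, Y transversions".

Mismatches (1-based):
base 1: T→C (pyrimidine→pyrimidine, transition)
base 11: C→G (pyrimidine→purine, transversion)
base 12: C→T (pyrimidine→pyrimidine, transition)
base 14: C→A (pyrimidine→purine, transversion)
base 16: A→T (purine→pyrimidine, transversion)

2 transitions, 3 transversions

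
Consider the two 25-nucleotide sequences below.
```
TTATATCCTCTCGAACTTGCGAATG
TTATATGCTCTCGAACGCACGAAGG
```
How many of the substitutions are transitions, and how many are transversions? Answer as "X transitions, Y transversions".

2 transitions, 3 transversions

Mismatches (1-based):
base 7: C→G (pyrimidine→purine, transversion)
base 17: T→G (pyrimidine→purine, transversion)
base 18: T→C (pyrimidine→pyrimidine, transition)
base 19: G→A (purine→purine, transition)
base 24: T→G (pyrimidine→purine, transversion)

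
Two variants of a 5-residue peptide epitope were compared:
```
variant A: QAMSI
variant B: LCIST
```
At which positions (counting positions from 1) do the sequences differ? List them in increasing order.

Scanning 1-based: 1: Q/L; 2: A/C; 3: M/I; 5: I/T.

1, 2, 3, 5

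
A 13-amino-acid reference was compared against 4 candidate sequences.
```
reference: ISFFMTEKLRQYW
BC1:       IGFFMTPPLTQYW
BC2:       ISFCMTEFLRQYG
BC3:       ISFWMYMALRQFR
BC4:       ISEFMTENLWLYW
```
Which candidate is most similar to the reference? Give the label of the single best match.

BC2

Hamming distances to reference — BC1: 4; BC2: 3; BC3: 6; BC4: 4.
Smallest is BC2 with 3 mismatches.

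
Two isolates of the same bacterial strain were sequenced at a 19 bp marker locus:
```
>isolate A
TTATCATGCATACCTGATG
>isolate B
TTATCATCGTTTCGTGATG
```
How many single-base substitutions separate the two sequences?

The sequences differ at sites 8, 9, 10, 12, 14 (1-based) — 5 in total.

5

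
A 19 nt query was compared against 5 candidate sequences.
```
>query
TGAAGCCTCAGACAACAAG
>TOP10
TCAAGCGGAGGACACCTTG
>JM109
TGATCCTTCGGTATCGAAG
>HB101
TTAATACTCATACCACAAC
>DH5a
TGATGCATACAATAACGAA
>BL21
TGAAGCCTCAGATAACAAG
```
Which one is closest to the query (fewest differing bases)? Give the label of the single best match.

BL21

TOP10 differs at 8 bases; JM109 differs at 9 bases; HB101 differs at 6 bases; DH5a differs at 8 bases; BL21 differs at 1 base. The closest is BL21.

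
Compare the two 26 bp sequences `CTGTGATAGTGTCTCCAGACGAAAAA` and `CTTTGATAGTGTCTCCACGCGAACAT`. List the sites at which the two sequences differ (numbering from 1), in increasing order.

3, 18, 19, 24, 26

Scanning 1-based: 3: G/T; 18: G/C; 19: A/G; 24: A/C; 26: A/T.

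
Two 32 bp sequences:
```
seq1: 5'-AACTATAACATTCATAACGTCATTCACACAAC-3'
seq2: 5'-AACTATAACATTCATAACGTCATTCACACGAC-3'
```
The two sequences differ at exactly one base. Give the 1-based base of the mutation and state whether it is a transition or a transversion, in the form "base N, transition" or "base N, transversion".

base 30, transition

The sequences differ only at base 30: A→G (purine→purine), a transition.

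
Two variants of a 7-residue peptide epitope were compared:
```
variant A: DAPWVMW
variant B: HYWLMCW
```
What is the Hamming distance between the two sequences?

6

Mismatches (1-based): residue 1: D→H; residue 2: A→Y; residue 3: P→W; residue 4: W→L; residue 5: V→M; residue 6: M→C.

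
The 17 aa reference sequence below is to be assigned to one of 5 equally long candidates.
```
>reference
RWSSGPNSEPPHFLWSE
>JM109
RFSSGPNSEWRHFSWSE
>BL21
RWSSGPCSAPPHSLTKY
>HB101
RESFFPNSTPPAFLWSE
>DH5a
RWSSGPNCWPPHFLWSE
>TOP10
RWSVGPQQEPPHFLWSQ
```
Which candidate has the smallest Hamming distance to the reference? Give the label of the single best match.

DH5a

JM109 differs at 4 residues; BL21 differs at 6 residues; HB101 differs at 5 residues; DH5a differs at 2 residues; TOP10 differs at 4 residues. The closest is DH5a.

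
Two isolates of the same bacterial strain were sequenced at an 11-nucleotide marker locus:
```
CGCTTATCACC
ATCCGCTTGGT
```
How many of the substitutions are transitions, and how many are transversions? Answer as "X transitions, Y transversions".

4 transitions, 5 transversions

Mismatches (1-based):
site 1: C→A (pyrimidine→purine, transversion)
site 2: G→T (purine→pyrimidine, transversion)
site 4: T→C (pyrimidine→pyrimidine, transition)
site 5: T→G (pyrimidine→purine, transversion)
site 6: A→C (purine→pyrimidine, transversion)
site 8: C→T (pyrimidine→pyrimidine, transition)
site 9: A→G (purine→purine, transition)
site 10: C→G (pyrimidine→purine, transversion)
site 11: C→T (pyrimidine→pyrimidine, transition)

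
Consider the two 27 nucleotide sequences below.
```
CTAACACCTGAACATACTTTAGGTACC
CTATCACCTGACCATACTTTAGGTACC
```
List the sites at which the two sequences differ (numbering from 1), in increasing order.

Scanning 1-based: 4: A/T; 12: A/C.

4, 12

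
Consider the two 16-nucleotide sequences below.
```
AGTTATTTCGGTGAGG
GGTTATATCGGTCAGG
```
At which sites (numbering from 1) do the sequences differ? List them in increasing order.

Scanning 1-based: 1: A/G; 7: T/A; 13: G/C.

1, 7, 13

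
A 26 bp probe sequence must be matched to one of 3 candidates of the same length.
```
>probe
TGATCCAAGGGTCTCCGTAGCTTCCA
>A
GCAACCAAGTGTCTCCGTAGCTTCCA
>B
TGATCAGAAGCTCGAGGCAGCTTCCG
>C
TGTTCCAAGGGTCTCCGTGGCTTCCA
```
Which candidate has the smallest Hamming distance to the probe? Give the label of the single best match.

A differs at 4 positions; B differs at 9 positions; C differs at 2 positions. The closest is C.

C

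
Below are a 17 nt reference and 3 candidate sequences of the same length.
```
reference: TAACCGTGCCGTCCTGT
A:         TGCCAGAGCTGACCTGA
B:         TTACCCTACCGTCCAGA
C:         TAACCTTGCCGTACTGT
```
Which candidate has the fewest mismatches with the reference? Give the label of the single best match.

A differs at 7 sites; B differs at 5 sites; C differs at 2 sites. The closest is C.

C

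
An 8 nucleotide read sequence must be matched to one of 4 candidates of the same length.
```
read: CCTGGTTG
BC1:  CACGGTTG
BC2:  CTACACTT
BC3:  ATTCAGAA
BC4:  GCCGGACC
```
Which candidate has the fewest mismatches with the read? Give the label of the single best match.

BC1 differs at 2 sites; BC2 differs at 6 sites; BC3 differs at 7 sites; BC4 differs at 5 sites. The closest is BC1.

BC1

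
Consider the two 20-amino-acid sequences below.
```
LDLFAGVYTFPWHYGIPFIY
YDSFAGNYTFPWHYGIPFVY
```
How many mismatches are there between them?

Comparing position by position, 4 positions differ: 1 (L/Y), 3 (L/S), 7 (V/N), 19 (I/V).

4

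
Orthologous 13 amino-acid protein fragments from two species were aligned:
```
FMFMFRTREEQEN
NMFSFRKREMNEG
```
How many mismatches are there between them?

6

Mismatches (1-based): position 1: F→N; position 4: M→S; position 7: T→K; position 10: E→M; position 11: Q→N; position 13: N→G.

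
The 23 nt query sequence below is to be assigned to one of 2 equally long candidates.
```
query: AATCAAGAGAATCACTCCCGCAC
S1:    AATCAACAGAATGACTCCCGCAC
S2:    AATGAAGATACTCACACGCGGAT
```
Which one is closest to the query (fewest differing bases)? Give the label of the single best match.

S1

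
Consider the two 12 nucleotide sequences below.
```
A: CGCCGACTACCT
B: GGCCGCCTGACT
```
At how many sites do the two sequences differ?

4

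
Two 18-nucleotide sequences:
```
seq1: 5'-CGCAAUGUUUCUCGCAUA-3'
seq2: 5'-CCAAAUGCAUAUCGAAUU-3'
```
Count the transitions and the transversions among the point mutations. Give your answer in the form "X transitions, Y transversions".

Mismatches (1-based):
base 2: G→C (purine→pyrimidine, transversion)
base 3: C→A (pyrimidine→purine, transversion)
base 8: U→C (pyrimidine→pyrimidine, transition)
base 9: U→A (pyrimidine→purine, transversion)
base 11: C→A (pyrimidine→purine, transversion)
base 15: C→A (pyrimidine→purine, transversion)
base 18: A→U (purine→pyrimidine, transversion)

1 transition, 6 transversions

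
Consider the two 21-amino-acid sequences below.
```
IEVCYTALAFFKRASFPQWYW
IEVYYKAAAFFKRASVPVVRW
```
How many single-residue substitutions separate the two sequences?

Mismatches (1-based): residue 4: C→Y; residue 6: T→K; residue 8: L→A; residue 16: F→V; residue 18: Q→V; residue 19: W→V; residue 20: Y→R.

7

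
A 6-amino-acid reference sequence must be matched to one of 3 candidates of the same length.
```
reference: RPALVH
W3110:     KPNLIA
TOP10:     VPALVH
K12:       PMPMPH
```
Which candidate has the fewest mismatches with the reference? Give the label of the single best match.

TOP10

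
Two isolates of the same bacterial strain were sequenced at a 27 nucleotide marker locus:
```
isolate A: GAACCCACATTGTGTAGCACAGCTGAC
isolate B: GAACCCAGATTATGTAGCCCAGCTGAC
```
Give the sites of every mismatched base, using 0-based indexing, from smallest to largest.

Scanning 0-based: 7: C/G; 11: G/A; 18: A/C.

7, 11, 18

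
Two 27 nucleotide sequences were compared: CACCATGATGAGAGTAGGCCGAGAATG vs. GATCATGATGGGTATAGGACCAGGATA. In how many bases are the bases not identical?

Comparing position by position, 9 bases differ: 1 (C/G), 3 (C/T), 11 (A/G), 13 (A/T), 14 (G/A), 19 (C/A), 21 (G/C), 24 (A/G), 27 (G/A).

9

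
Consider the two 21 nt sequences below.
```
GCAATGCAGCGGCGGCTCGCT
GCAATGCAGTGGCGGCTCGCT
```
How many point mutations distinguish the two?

1

The sequences differ at bases 10 (1-based) — 1 in total.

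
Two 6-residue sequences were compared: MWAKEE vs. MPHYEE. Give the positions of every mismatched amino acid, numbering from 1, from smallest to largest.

Differences at position 2 (W→P), position 3 (A→H), position 4 (K→Y).

2, 3, 4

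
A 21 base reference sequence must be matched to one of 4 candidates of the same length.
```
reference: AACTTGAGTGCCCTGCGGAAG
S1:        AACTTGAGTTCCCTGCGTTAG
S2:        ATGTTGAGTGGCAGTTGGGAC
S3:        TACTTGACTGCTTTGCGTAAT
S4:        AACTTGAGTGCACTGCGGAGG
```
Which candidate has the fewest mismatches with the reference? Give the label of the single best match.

S4

S1 differs at 3 positions; S2 differs at 9 positions; S3 differs at 6 positions; S4 differs at 2 positions. The closest is S4.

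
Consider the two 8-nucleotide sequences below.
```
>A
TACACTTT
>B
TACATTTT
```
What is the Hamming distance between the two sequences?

1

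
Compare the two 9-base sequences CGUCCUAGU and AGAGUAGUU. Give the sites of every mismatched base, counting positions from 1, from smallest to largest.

1, 3, 4, 5, 6, 7, 8

Scanning 1-based: 1: C/A; 3: U/A; 4: C/G; 5: C/U; 6: U/A; 7: A/G; 8: G/U.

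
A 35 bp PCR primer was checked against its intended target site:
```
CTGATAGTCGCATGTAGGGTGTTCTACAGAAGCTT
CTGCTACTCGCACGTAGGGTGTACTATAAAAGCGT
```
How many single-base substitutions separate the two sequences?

The sequences differ at sites 4, 7, 13, 23, 27, 29, 34 (1-based) — 7 in total.

7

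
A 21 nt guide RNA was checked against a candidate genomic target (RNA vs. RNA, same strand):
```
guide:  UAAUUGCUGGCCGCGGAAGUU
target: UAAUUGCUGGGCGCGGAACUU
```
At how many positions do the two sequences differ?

2

Comparing position by position, 2 positions differ: 11 (C/G), 19 (G/C).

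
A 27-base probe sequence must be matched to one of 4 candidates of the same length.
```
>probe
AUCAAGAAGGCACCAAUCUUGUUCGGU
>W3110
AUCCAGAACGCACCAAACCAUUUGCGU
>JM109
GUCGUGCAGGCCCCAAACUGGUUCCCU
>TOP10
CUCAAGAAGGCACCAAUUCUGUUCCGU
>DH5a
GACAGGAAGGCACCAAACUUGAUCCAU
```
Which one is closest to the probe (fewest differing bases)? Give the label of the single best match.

TOP10

W3110 differs at 8 bases; JM109 differs at 9 bases; TOP10 differs at 4 bases; DH5a differs at 7 bases. The closest is TOP10.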